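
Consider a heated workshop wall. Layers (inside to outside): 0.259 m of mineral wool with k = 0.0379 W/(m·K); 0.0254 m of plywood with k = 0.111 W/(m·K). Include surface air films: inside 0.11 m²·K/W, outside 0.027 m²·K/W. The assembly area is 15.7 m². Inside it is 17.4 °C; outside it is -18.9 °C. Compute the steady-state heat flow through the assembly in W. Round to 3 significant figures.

79.2 W

0.259/0.0379 = 6.834
0.0254/0.111 = 0.2288
R_total = 0.11 + 6.834 + 0.2288 + 0.027 = 7.2 m²·K/W
Q = A·ΔT/R = 15.7 × (17.4 − (-18.9)) / 7.2 = 79.16 W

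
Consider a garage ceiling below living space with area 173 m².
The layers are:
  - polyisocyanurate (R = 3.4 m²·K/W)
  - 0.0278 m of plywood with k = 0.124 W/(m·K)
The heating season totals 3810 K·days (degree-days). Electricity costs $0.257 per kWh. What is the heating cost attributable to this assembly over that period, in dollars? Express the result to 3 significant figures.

0.0278/0.124 = 0.2242
R_total = 3.4 + 0.2242 = 3.624 m²·K/W
E = A × HDD × 24 / R / 1000 = 173 × 3810 × 24 / 3.624 / 1000 = 4365 kWh
Cost = 4365 × 0.257 = $1122

1120 dollars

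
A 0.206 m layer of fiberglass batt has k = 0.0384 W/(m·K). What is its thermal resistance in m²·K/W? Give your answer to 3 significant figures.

5.36 m²·K/W

R = L/k = 0.206/0.0384 = 5.365 m²·K/W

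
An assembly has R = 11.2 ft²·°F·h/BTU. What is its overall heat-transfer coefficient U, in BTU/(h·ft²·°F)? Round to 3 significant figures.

0.0893 BTU/(h·ft²·°F)

U = 1/R = 1/11.2 = 0.08929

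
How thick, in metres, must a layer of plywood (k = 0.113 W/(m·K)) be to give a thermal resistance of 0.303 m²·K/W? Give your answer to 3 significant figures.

L = R·k = 0.303 × 0.113 = 0.03424 m

0.0342 m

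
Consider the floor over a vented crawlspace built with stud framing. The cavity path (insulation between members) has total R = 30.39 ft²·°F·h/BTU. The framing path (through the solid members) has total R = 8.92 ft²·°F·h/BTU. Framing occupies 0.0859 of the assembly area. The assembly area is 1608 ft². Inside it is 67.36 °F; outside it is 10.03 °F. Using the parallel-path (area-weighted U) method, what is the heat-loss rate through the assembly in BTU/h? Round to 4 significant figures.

U_eff = 0.9141/30.39 + 0.0859/8.92 = 0.030079 + 0.00963 = 0.039709
R_eff = 1/U_eff = 25.183 ft²·°F·h/BTU
Q = 1608 × (67.36 − 10.03) / 25.183 = 3660.6 BTU/h

3661 BTU/h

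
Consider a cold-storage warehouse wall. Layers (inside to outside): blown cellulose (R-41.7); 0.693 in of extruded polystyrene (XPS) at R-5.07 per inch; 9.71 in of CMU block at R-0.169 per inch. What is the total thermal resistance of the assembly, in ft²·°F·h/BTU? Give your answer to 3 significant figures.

0.693 × 5.07 = 3.514
9.71 × 0.169 = 1.641
R_total = 41.7 + 3.514 + 1.641 = 46.85 ft²·°F·h/BTU

46.9 ft²·°F·h/BTU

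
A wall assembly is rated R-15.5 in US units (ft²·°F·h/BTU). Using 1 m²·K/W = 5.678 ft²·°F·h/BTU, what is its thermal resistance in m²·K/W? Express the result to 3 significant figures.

2.73 m²·K/W

R_SI = 15.5/5.678 = 2.73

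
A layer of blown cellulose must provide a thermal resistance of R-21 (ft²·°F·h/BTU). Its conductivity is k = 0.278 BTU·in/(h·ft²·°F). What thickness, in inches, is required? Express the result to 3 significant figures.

5.84 in

L = R × k = 21 × 0.278 = 5.838 in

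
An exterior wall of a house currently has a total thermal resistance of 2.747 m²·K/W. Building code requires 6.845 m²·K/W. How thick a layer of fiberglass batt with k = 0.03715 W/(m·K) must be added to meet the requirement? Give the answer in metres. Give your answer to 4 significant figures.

0.1522 m

ΔR = 6.845 − 2.747 = 4.098 m²·K/W
L = ΔR × k = 4.098 × 0.03715 = 0.15224 m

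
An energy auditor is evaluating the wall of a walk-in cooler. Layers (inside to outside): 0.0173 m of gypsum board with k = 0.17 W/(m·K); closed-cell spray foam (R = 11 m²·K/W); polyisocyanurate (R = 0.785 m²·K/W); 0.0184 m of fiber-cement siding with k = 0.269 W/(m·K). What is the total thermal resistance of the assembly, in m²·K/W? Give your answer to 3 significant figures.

12.0 m²·K/W

0.0173/0.17 = 0.1018
0.0184/0.269 = 0.0684
R_total = 0.1018 + 11 + 0.785 + 0.0684 = 11.96 m²·K/W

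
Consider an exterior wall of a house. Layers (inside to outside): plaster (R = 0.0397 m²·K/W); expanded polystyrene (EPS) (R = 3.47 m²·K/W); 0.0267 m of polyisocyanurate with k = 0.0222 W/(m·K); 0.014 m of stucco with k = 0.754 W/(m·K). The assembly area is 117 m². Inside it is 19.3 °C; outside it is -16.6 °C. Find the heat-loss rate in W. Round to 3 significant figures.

0.0267/0.0222 = 1.203
0.014/0.754 = 0.01857
R_total = 0.0397 + 3.47 + 1.203 + 0.01857 = 4.731 m²·K/W
Q = A·ΔT/R = 117 × (19.3 − (-16.6)) / 4.731 = 887.8 W

888 W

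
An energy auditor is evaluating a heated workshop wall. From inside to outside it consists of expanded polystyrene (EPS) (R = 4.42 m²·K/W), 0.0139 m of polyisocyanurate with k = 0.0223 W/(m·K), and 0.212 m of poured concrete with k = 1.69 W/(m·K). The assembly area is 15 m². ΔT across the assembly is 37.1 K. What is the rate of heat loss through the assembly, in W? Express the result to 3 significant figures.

108 W

0.0139/0.0223 = 0.6233
0.212/1.69 = 0.1254
R_total = 4.42 + 0.6233 + 0.1254 = 5.169 m²·K/W
Q = A·ΔT/R = 15 × 37.1 / 5.169 = 107.7 W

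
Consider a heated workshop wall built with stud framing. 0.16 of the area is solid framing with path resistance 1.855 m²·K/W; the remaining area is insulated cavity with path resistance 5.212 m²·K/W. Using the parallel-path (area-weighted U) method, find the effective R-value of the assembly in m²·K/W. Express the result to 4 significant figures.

4.042 m²·K/W

U_eff = 0.84/5.212 + 0.16/1.855 = 0.16117 + 0.086253 = 0.24742
R_eff = 1/U_eff = 4.0417 m²·K/W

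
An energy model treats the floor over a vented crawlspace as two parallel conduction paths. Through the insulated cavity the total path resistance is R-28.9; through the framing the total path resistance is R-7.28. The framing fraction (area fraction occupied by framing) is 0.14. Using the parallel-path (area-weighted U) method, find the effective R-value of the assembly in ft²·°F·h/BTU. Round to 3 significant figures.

U_eff = 0.86/28.9 + 0.14/7.28 = 0.02976 + 0.01923 = 0.04899
R_eff = 1/U_eff = 20.41 ft²·°F·h/BTU

20.4 ft²·°F·h/BTU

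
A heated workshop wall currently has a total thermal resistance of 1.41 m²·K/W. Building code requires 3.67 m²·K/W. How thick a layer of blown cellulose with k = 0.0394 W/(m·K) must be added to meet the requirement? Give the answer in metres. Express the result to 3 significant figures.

0.0890 m

ΔR = 3.67 − 1.41 = 2.26 m²·K/W
L = ΔR × k = 2.26 × 0.0394 = 0.08904 m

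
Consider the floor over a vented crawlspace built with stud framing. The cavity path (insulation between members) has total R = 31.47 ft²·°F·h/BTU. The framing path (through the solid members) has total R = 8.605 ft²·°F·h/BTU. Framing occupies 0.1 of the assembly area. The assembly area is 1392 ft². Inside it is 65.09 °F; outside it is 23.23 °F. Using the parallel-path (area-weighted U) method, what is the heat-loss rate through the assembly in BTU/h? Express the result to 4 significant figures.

U_eff = 0.9/31.47 + 0.1/8.605 = 0.028599 + 0.011621 = 0.04022
R_eff = 1/U_eff = 24.863 ft²·°F·h/BTU
Q = 1392 × (65.09 − 23.23) / 24.863 = 2343.6 BTU/h

2344 BTU/h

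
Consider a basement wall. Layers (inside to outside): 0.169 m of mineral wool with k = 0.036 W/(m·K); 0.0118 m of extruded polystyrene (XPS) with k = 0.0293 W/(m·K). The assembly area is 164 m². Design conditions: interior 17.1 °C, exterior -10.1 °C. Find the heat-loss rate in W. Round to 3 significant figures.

0.169/0.036 = 4.694
0.0118/0.0293 = 0.4027
R_total = 4.694 + 0.4027 = 5.097 m²·K/W
Q = A·ΔT/R = 164 × (17.1 − (-10.1)) / 5.097 = 875.2 W

875 W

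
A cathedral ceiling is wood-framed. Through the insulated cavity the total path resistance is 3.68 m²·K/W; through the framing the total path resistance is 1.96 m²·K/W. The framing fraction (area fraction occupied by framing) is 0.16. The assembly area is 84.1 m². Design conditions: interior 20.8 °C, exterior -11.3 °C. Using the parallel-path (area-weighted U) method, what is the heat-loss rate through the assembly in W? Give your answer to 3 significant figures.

U_eff = 0.84/3.68 + 0.16/1.96 = 0.2283 + 0.08163 = 0.3099
R_eff = 1/U_eff = 3.227 m²·K/W
Q = 84.1 × (20.8 − (-11.3)) / 3.227 = 836.6 W

837 W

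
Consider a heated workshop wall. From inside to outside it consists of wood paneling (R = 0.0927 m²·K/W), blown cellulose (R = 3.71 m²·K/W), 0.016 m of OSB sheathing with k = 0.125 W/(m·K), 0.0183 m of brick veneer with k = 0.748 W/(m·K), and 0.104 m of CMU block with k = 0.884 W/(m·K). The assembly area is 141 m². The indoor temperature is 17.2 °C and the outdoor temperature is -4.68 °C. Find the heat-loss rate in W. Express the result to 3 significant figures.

0.016/0.125 = 0.128
0.0183/0.748 = 0.02447
0.104/0.884 = 0.1176
R_total = 0.0927 + 3.71 + 0.128 + 0.02447 + 0.1176 = 4.073 m²·K/W
Q = A·ΔT/R = 141 × (17.2 − (-4.68)) / 4.073 = 757.5 W

757 W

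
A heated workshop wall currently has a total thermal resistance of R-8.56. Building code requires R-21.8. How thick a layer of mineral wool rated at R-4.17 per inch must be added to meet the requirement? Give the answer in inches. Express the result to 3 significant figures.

ΔR = 21.8 − 8.56 = 13.24 ft²·°F·h/BTU
L = ΔR / (R/in) = 13.24/4.17 = 3.175 in

3.18 in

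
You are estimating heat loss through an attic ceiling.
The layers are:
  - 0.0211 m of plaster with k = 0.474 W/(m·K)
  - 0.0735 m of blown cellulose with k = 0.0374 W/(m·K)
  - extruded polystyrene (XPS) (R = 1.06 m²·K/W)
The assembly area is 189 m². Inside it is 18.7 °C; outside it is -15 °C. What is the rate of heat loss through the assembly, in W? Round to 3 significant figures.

0.0211/0.474 = 0.04451
0.0735/0.0374 = 1.965
R_total = 0.04451 + 1.965 + 1.06 = 3.07 m²·K/W
Q = A·ΔT/R = 189 × (18.7 − (-15)) / 3.07 = 2075 W

2070 W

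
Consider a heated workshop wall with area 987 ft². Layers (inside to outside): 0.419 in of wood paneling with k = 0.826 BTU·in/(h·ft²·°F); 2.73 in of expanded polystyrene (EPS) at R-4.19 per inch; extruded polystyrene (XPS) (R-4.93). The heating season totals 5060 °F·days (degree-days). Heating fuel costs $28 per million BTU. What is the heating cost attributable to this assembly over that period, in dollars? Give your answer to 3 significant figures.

199 dollars

0.419/0.826 = 0.5073
2.73 × 4.19 = 11.44
R_total = 0.5073 + 11.44 + 4.93 = 16.88 ft²·°F·h/BTU
E = A × HDD × 24 / R = 987 × 5060 × 24 / 16.88 = 7102000 BTU
Cost = 7102000/10⁶ × 28 = $198.9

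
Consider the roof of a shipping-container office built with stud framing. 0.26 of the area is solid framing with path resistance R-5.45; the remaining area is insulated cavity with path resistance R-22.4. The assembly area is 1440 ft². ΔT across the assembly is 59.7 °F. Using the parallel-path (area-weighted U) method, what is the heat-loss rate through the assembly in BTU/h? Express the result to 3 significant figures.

6940 BTU/h

U_eff = 0.74/22.4 + 0.26/5.45 = 0.03304 + 0.04771 = 0.08074
R_eff = 1/U_eff = 12.39 ft²·°F·h/BTU
Q = 1440 × 59.7 / 12.39 = 6941 BTU/h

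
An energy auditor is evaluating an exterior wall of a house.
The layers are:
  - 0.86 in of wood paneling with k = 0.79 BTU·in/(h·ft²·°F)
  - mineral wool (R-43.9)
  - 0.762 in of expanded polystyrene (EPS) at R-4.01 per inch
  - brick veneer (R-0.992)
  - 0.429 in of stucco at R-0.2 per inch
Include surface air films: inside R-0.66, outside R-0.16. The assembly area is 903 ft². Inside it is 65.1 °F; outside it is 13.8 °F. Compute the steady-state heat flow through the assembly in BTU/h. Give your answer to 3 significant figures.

928 BTU/h

0.86/0.79 = 1.089
0.762 × 4.01 = 3.056
0.429 × 0.2 = 0.0858
R_total = 0.66 + 1.089 + 43.9 + 3.056 + 0.992 + 0.0858 + 0.16 = 49.94 ft²·°F·h/BTU
Q = A·ΔT/R = 903 × (65.1 − 13.8) / 49.94 = 927.6 BTU/h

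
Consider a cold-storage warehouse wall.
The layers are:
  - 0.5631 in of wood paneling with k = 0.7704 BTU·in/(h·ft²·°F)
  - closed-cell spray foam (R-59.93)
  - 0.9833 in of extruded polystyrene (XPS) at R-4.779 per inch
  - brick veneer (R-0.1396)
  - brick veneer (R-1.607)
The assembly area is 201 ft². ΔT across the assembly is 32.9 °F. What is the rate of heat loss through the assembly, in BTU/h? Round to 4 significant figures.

0.5631/0.7704 = 0.73092
0.9833 × 4.779 = 4.6992
R_total = 0.73092 + 59.93 + 4.6992 + 0.1396 + 1.607 = 67.107 ft²·°F·h/BTU
Q = A·ΔT/R = 201 × 32.9 / 67.107 = 98.543 BTU/h

98.54 BTU/h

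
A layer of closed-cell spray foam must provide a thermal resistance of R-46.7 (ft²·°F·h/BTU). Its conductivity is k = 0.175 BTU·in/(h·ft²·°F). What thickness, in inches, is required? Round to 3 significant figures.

8.17 in

L = R × k = 46.7 × 0.175 = 8.172 in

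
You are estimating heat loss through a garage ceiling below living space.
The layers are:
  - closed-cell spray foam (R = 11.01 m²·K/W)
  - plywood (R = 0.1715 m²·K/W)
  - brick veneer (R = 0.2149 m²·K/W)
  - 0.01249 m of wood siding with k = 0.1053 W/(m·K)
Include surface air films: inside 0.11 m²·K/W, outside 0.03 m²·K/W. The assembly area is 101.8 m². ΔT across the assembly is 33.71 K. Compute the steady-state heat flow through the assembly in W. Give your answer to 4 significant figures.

294.4 W

0.01249/0.1053 = 0.11861
R_total = 0.11 + 11.01 + 0.1715 + 0.2149 + 0.11861 + 0.03 = 11.655 m²·K/W
Q = A·ΔT/R = 101.8 × 33.71 / 11.655 = 294.44 W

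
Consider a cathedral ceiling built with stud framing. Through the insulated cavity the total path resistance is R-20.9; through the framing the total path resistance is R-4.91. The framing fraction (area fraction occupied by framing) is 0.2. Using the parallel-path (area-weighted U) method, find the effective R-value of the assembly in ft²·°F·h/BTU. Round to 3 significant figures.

12.7 ft²·°F·h/BTU

U_eff = 0.8/20.9 + 0.2/4.91 = 0.03828 + 0.04073 = 0.07901
R_eff = 1/U_eff = 12.66 ft²·°F·h/BTU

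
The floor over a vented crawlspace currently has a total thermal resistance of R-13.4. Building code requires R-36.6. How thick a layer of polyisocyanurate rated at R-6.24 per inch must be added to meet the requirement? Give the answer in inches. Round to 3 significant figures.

ΔR = 36.6 − 13.4 = 23.2 ft²·°F·h/BTU
L = ΔR / (R/in) = 23.2/6.24 = 3.718 in

3.72 in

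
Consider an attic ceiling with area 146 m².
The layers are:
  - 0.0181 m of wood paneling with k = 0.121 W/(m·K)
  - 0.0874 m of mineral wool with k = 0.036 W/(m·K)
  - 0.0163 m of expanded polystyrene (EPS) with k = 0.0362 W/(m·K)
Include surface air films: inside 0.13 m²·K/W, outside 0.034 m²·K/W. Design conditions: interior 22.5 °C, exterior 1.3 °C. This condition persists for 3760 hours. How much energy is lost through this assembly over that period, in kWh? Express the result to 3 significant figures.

3650 kWh

0.0181/0.121 = 0.1496
0.0874/0.036 = 2.428
0.0163/0.0362 = 0.4503
R_total = 0.13 + 0.1496 + 2.428 + 0.4503 + 0.034 = 3.192 m²·K/W
Q = 146 × (22.5 − 1.3) / 3.192 = 969.8 W
E = 969.8 W × 3760 h / 1000 = 3646 kWh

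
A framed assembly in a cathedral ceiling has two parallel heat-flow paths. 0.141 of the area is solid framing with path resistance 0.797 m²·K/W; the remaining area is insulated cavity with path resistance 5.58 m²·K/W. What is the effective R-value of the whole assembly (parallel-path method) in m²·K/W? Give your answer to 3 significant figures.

U_eff = 0.859/5.58 + 0.141/0.797 = 0.1539 + 0.1769 = 0.3309
R_eff = 1/U_eff = 3.022 m²·K/W

3.02 m²·K/W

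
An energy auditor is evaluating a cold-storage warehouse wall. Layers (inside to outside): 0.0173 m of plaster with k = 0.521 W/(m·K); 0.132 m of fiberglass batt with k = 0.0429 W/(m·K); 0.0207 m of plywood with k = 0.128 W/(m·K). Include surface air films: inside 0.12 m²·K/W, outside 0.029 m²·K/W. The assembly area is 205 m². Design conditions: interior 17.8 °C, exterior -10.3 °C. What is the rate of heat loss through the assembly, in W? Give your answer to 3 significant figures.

0.0173/0.521 = 0.03321
0.132/0.0429 = 3.077
0.0207/0.128 = 0.1617
R_total = 0.12 + 0.03321 + 3.077 + 0.1617 + 0.029 = 3.421 m²·K/W
Q = A·ΔT/R = 205 × (17.8 − (-10.3)) / 3.421 = 1684 W

1680 W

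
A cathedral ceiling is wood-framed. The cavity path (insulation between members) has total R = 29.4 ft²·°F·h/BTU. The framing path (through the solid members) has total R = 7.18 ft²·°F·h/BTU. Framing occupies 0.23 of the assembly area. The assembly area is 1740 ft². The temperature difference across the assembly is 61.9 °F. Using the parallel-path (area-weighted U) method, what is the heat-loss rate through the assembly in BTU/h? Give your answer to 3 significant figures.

U_eff = 0.77/29.4 + 0.23/7.18 = 0.02619 + 0.03203 = 0.05822
R_eff = 1/U_eff = 17.18 ft²·°F·h/BTU
Q = 1740 × 61.9 / 17.18 = 6271 BTU/h

6270 BTU/h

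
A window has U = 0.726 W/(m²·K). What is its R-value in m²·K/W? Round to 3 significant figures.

R = 1/U = 1/0.726 = 1.377

1.38 m²·K/W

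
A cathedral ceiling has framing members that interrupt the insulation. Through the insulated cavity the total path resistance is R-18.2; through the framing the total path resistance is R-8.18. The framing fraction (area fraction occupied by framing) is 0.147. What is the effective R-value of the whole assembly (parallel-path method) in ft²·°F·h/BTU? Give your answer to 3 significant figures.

15.4 ft²·°F·h/BTU

U_eff = 0.853/18.2 + 0.147/8.18 = 0.04687 + 0.01797 = 0.06484
R_eff = 1/U_eff = 15.42 ft²·°F·h/BTU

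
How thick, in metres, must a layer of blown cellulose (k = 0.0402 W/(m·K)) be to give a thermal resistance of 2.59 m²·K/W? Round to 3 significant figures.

0.104 m

L = R·k = 2.59 × 0.0402 = 0.1041 m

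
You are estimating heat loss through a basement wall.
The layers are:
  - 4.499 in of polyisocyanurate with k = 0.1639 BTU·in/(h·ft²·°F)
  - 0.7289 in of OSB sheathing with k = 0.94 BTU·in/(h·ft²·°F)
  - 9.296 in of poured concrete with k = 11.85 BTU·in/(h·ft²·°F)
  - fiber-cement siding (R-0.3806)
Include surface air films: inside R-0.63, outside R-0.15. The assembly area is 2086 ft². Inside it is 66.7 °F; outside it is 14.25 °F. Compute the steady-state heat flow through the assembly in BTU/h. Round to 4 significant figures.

4.499/0.1639 = 27.45
0.7289/0.94 = 0.77543
9.296/11.85 = 0.78447
R_total = 0.63 + 27.45 + 0.77543 + 0.78447 + 0.3806 + 0.15 = 30.17 ft²·°F·h/BTU
Q = A·ΔT/R = 2086 × (66.7 − 14.25) / 30.17 = 3626.5 BTU/h

3626 BTU/h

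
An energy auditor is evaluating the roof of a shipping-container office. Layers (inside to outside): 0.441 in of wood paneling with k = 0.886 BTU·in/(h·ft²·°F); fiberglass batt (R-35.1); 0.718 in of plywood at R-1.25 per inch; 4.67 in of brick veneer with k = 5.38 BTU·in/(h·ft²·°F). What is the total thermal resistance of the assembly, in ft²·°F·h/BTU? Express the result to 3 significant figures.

0.441/0.886 = 0.4977
0.718 × 1.25 = 0.8975
4.67/5.38 = 0.868
R_total = 0.4977 + 35.1 + 0.8975 + 0.868 = 37.36 ft²·°F·h/BTU

37.4 ft²·°F·h/BTU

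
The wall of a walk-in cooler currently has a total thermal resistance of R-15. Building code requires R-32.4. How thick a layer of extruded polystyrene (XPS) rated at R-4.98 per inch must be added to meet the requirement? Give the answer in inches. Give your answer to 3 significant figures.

3.49 in

ΔR = 32.4 − 15 = 17.4 ft²·°F·h/BTU
L = ΔR / (R/in) = 17.4/4.98 = 3.494 in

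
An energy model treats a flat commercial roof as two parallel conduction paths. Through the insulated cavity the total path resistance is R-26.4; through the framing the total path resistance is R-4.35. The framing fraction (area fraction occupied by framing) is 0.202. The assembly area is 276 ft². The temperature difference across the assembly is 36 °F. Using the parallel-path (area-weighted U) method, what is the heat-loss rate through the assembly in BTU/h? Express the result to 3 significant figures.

762 BTU/h

U_eff = 0.798/26.4 + 0.202/4.35 = 0.03023 + 0.04644 = 0.07666
R_eff = 1/U_eff = 13.04 ft²·°F·h/BTU
Q = 276 × 36 / 13.04 = 761.7 BTU/h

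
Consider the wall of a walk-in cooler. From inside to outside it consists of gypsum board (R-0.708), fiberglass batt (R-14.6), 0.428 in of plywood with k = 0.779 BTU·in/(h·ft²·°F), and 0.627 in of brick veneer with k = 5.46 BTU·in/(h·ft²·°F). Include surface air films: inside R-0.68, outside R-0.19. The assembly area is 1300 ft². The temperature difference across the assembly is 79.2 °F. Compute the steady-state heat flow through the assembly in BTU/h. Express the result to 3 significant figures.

6110 BTU/h

0.428/0.779 = 0.5494
0.627/5.46 = 0.1148
R_total = 0.68 + 0.708 + 14.6 + 0.5494 + 0.1148 + 0.19 = 16.84 ft²·°F·h/BTU
Q = A·ΔT/R = 1300 × 79.2 / 16.84 = 6113 BTU/h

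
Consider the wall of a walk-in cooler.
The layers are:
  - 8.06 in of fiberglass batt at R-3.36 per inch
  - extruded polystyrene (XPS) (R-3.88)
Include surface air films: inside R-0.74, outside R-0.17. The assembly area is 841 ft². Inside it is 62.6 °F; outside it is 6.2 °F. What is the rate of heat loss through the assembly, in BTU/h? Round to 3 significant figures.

8.06 × 3.36 = 27.08
R_total = 0.74 + 27.08 + 3.88 + 0.17 = 31.87 ft²·°F·h/BTU
Q = A·ΔT/R = 841 × (62.6 − 6.2) / 31.87 = 1488 BTU/h

1490 BTU/h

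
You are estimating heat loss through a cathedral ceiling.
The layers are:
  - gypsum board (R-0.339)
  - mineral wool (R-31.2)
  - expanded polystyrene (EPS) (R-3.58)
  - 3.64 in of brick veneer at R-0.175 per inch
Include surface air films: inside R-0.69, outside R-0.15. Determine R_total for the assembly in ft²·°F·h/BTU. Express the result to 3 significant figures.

3.64 × 0.175 = 0.637
R_total = 0.69 + 0.339 + 31.2 + 3.58 + 0.637 + 0.15 = 36.6 ft²·°F·h/BTU

36.6 ft²·°F·h/BTU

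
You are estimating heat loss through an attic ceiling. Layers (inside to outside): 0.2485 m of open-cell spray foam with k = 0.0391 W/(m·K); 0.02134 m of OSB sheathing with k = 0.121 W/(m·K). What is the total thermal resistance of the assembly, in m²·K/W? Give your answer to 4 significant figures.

6.532 m²·K/W

0.2485/0.0391 = 6.3555
0.02134/0.121 = 0.17636
R_total = 6.3555 + 0.17636 = 6.5319 m²·K/W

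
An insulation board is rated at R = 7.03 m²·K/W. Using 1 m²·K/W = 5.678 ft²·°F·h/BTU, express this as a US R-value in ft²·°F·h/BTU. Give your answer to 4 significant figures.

R_US = 7.03 × 5.678 = 39.916

39.92 ft²·°F·h/BTU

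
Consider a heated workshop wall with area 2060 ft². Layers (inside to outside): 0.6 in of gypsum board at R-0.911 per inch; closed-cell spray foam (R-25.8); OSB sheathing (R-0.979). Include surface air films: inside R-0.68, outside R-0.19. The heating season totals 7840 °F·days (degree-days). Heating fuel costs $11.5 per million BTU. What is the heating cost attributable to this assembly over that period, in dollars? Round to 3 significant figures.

0.6 × 0.911 = 0.5466
R_total = 0.68 + 0.5466 + 25.8 + 0.979 + 0.19 = 28.2 ft²·°F·h/BTU
E = A × HDD × 24 / R = 2060 × 7840 × 24 / 28.2 = 13750000 BTU
Cost = 13750000/10⁶ × 11.5 = $158.1

158 dollars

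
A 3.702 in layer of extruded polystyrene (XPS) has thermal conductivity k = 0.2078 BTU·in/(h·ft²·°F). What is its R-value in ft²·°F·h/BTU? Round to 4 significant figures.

R = L/k = 3.702/0.2078 = 17.815 ft²·°F·h/BTU

17.82 ft²·°F·h/BTU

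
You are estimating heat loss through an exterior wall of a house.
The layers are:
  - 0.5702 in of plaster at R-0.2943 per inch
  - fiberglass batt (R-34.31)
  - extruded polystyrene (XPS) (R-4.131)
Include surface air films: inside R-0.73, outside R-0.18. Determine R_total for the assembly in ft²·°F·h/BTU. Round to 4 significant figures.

0.5702 × 0.2943 = 0.16781
R_total = 0.73 + 0.16781 + 34.31 + 4.131 + 0.18 = 39.519 ft²·°F·h/BTU

39.52 ft²·°F·h/BTU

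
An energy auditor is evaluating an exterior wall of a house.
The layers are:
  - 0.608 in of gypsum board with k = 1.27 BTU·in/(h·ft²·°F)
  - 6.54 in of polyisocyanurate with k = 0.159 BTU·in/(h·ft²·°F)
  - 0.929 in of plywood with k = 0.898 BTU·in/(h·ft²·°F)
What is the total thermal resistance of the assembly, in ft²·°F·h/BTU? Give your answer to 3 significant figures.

42.6 ft²·°F·h/BTU

0.608/1.27 = 0.4787
6.54/0.159 = 41.13
0.929/0.898 = 1.035
R_total = 0.4787 + 41.13 + 1.035 = 42.65 ft²·°F·h/BTU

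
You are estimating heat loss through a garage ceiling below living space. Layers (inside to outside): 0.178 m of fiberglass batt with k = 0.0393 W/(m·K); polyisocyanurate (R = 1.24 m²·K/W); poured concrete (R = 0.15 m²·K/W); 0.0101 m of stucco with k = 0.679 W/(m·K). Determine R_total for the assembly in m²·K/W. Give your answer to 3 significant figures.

0.178/0.0393 = 4.529
0.0101/0.679 = 0.01487
R_total = 4.529 + 1.24 + 0.15 + 0.01487 = 5.934 m²·K/W

5.93 m²·K/W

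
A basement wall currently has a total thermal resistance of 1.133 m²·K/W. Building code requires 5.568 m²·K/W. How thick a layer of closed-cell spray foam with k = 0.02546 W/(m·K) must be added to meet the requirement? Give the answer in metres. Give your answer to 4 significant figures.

ΔR = 5.568 − 1.133 = 4.435 m²·K/W
L = ΔR × k = 4.435 × 0.02546 = 0.11292 m

0.1129 m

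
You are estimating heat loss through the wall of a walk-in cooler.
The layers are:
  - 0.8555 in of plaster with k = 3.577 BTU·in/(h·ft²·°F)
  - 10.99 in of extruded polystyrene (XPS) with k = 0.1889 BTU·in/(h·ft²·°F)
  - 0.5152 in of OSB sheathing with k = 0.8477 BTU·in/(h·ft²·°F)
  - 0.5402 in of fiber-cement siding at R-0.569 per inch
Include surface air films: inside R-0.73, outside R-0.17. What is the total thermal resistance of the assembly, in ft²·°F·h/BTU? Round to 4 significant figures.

0.8555/3.577 = 0.23917
10.99/0.1889 = 58.179
0.5152/0.8477 = 0.60776
0.5402 × 0.569 = 0.30737
R_total = 0.73 + 0.23917 + 58.179 + 0.60776 + 0.30737 + 0.17 = 60.233 ft²·°F·h/BTU

60.23 ft²·°F·h/BTU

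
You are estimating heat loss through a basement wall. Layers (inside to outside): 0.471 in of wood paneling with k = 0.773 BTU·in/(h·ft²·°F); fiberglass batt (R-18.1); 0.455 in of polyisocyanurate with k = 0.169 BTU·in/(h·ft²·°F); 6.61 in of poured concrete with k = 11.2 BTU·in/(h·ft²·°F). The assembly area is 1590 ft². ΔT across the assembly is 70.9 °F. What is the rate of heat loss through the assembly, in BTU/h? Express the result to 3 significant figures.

0.471/0.773 = 0.6093
0.455/0.169 = 2.692
6.61/11.2 = 0.5902
R_total = 0.6093 + 18.1 + 2.692 + 0.5902 = 21.99 ft²·°F·h/BTU
Q = A·ΔT/R = 1590 × 70.9 / 21.99 = 5126 BTU/h

5130 BTU/h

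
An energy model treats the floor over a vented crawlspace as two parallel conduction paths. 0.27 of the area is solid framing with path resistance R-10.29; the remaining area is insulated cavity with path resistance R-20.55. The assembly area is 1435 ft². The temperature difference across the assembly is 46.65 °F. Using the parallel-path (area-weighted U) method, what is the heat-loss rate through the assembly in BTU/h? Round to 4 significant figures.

U_eff = 0.73/20.55 + 0.27/10.29 = 0.035523 + 0.026239 = 0.061762
R_eff = 1/U_eff = 16.191 ft²·°F·h/BTU
Q = 1435 × 46.65 / 16.191 = 4134.5 BTU/h

4135 BTU/h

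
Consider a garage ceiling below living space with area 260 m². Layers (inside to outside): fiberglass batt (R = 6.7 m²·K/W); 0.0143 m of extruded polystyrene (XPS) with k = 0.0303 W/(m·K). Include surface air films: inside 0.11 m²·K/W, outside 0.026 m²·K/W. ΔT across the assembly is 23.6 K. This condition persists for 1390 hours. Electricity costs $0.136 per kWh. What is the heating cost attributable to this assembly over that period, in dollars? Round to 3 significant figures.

159 dollars

0.0143/0.0303 = 0.4719
R_total = 0.11 + 6.7 + 0.4719 + 0.026 = 7.308 m²·K/W
Q = 260 × 23.6 / 7.308 = 839.6 W
E = 839.6 W × 1390 h / 1000 = 1167 kWh
Cost = 1167 × 0.136 = $158.7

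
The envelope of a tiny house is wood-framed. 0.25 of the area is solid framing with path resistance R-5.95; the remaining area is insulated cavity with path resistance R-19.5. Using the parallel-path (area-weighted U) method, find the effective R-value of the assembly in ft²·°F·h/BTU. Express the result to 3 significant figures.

U_eff = 0.75/19.5 + 0.25/5.95 = 0.03846 + 0.04202 = 0.08048
R_eff = 1/U_eff = 12.43 ft²·°F·h/BTU

12.4 ft²·°F·h/BTU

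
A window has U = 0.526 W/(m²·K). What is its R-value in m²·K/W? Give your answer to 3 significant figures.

1.90 m²·K/W

R = 1/U = 1/0.526 = 1.901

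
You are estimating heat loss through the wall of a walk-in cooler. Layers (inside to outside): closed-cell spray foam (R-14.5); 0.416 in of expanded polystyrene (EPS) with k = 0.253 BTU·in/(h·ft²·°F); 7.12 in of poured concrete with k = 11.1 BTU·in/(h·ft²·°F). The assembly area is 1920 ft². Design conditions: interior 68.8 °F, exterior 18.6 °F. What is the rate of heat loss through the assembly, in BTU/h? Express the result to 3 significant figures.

5740 BTU/h

0.416/0.253 = 1.644
7.12/11.1 = 0.6414
R_total = 14.5 + 1.644 + 0.6414 = 16.79 ft²·°F·h/BTU
Q = A·ΔT/R = 1920 × (68.8 − 18.6) / 16.79 = 5742 BTU/h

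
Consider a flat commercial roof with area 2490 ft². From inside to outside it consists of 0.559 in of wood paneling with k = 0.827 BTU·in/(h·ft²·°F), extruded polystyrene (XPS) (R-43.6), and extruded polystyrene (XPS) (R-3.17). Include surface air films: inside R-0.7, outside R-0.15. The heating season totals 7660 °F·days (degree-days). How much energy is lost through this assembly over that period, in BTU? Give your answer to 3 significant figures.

9480000 BTU

0.559/0.827 = 0.6759
R_total = 0.7 + 0.6759 + 43.6 + 3.17 + 0.15 = 48.3 ft²·°F·h/BTU
E = A × HDD × 24 / R = 2490 × 7660 × 24 / 48.3 = 9478000 BTU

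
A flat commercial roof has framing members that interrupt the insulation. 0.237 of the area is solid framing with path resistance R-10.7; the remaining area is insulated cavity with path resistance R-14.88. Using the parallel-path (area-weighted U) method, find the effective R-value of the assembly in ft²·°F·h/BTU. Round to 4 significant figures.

13.62 ft²·°F·h/BTU

U_eff = 0.763/14.88 + 0.237/10.7 = 0.051277 + 0.02215 = 0.073426
R_eff = 1/U_eff = 13.619 ft²·°F·h/BTU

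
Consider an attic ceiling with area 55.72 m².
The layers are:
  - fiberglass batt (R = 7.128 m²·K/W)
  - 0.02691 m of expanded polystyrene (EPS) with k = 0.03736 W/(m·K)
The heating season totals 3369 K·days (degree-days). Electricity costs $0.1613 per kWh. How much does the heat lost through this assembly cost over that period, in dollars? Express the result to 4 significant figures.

0.02691/0.03736 = 0.72029
R_total = 7.128 + 0.72029 = 7.8483 m²·K/W
E = A × HDD × 24 / R / 1000 = 55.72 × 3369 × 24 / 7.8483 / 1000 = 574.05 kWh
Cost = 574.05 × 0.1613 = $92.594

92.59 dollars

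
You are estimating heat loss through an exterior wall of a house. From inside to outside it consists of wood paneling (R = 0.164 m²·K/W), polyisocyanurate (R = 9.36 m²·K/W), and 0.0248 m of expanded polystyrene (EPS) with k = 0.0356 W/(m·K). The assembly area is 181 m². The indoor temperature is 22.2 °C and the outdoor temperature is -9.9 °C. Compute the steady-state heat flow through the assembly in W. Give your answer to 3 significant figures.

0.0248/0.0356 = 0.6966
R_total = 0.164 + 9.36 + 0.6966 = 10.22 m²·K/W
Q = A·ΔT/R = 181 × (22.2 − (-9.9)) / 10.22 = 568.5 W

568 W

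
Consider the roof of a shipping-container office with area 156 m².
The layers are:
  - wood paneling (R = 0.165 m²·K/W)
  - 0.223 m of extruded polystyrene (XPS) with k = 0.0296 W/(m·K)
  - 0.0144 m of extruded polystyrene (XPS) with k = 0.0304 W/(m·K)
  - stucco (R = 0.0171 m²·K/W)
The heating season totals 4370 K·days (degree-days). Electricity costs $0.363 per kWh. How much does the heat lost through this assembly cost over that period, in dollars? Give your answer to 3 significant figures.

0.223/0.0296 = 7.534
0.0144/0.0304 = 0.4737
R_total = 0.165 + 7.534 + 0.4737 + 0.0171 = 8.19 m²·K/W
E = A × HDD × 24 / R / 1000 = 156 × 4370 × 24 / 8.19 / 1000 = 1998 kWh
Cost = 1998 × 0.363 = $725.2

725 dollars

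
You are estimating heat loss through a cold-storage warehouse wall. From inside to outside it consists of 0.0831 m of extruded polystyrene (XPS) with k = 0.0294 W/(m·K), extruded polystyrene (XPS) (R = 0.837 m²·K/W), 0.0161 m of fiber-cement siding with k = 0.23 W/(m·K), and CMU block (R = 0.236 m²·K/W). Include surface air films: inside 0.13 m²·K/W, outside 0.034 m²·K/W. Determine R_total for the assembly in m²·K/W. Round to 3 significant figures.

0.0831/0.0294 = 2.827
0.0161/0.23 = 0.07
R_total = 0.13 + 2.827 + 0.837 + 0.07 + 0.236 + 0.034 = 4.134 m²·K/W

4.13 m²·K/W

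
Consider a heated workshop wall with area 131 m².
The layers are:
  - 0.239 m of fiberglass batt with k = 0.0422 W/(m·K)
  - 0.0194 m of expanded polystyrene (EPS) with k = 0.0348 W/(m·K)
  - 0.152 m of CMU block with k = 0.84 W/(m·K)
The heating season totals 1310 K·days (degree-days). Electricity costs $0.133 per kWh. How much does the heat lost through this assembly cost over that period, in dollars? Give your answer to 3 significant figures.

85.6 dollars

0.239/0.0422 = 5.664
0.0194/0.0348 = 0.5575
0.152/0.84 = 0.181
R_total = 5.664 + 0.5575 + 0.181 = 6.402 m²·K/W
E = A × HDD × 24 / R / 1000 = 131 × 1310 × 24 / 6.402 / 1000 = 643.3 kWh
Cost = 643.3 × 0.133 = $85.56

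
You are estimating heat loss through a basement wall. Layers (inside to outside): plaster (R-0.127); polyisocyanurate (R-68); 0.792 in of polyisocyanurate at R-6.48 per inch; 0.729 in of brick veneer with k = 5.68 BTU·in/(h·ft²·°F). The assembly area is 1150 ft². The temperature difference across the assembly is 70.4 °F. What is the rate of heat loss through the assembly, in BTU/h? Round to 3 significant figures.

1100 BTU/h

0.792 × 6.48 = 5.132
0.729/5.68 = 0.1283
R_total = 0.127 + 68 + 5.132 + 0.1283 = 73.39 ft²·°F·h/BTU
Q = A·ΔT/R = 1150 × 70.4 / 73.39 = 1103 BTU/h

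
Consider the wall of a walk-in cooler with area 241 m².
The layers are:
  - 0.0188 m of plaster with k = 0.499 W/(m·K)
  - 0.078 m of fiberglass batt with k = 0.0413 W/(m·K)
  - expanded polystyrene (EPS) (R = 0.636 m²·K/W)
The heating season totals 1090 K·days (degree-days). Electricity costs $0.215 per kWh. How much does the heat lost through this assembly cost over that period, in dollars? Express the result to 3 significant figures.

0.0188/0.499 = 0.03768
0.078/0.0413 = 1.889
R_total = 0.03768 + 1.889 + 0.636 = 2.562 m²·K/W
E = A × HDD × 24 / R / 1000 = 241 × 1090 × 24 / 2.562 / 1000 = 2461 kWh
Cost = 2461 × 0.215 = $529

529 dollars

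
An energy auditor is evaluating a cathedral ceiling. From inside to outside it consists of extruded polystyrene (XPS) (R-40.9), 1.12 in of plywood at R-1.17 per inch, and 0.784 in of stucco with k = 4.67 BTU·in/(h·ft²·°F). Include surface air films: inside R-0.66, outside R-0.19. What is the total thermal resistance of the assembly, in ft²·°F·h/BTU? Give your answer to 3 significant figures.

1.12 × 1.17 = 1.31
0.784/4.67 = 0.1679
R_total = 0.66 + 40.9 + 1.31 + 0.1679 + 0.19 = 43.23 ft²·°F·h/BTU

43.2 ft²·°F·h/BTU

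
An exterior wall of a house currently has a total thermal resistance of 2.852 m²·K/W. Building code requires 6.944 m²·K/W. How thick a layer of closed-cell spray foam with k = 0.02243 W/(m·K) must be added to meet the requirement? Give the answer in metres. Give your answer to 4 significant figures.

0.09178 m

ΔR = 6.944 − 2.852 = 4.092 m²·K/W
L = ΔR × k = 4.092 × 0.02243 = 0.091784 m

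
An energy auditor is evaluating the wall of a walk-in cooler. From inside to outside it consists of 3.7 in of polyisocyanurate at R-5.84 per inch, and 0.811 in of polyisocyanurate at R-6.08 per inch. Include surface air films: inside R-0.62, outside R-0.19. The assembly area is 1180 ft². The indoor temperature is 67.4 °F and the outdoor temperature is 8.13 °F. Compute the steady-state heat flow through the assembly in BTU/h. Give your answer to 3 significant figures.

2560 BTU/h

3.7 × 5.84 = 21.61
0.811 × 6.08 = 4.931
R_total = 0.62 + 21.61 + 4.931 + 0.19 = 27.35 ft²·°F·h/BTU
Q = A·ΔT/R = 1180 × (67.4 − 8.13) / 27.35 = 2557 BTU/h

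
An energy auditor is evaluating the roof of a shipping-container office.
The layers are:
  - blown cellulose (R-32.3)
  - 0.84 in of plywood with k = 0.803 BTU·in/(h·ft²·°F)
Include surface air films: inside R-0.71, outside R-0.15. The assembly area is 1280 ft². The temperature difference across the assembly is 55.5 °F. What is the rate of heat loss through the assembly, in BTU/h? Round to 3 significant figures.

0.84/0.803 = 1.046
R_total = 0.71 + 32.3 + 1.046 + 0.15 = 34.21 ft²·°F·h/BTU
Q = A·ΔT/R = 1280 × 55.5 / 34.21 = 2077 BTU/h

2080 BTU/h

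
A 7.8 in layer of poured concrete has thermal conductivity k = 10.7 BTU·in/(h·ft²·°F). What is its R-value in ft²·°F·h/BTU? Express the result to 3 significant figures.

R = L/k = 7.8/10.7 = 0.729 ft²·°F·h/BTU

0.729 ft²·°F·h/BTU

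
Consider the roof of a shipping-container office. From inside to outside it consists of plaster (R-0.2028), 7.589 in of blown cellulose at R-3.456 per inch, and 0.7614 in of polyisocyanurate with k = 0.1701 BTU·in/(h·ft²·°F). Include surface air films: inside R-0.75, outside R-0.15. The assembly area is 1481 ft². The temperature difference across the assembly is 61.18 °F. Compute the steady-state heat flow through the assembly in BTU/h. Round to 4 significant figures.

7.589 × 3.456 = 26.228
0.7614/0.1701 = 4.4762
R_total = 0.75 + 0.2028 + 26.228 + 4.4762 + 0.15 = 31.807 ft²·°F·h/BTU
Q = A·ΔT/R = 1481 × 61.18 / 31.807 = 2848.7 BTU/h

2849 BTU/h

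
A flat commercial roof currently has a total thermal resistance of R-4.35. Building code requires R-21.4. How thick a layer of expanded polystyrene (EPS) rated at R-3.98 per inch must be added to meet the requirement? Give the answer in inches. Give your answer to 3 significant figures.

4.28 in

ΔR = 21.4 − 4.35 = 17.05 ft²·°F·h/BTU
L = ΔR / (R/in) = 17.05/3.98 = 4.284 in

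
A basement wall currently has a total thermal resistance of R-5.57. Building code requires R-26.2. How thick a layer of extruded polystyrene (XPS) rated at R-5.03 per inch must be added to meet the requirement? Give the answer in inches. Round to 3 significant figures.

4.10 in

ΔR = 26.2 − 5.57 = 20.63 ft²·°F·h/BTU
L = ΔR / (R/in) = 20.63/5.03 = 4.101 in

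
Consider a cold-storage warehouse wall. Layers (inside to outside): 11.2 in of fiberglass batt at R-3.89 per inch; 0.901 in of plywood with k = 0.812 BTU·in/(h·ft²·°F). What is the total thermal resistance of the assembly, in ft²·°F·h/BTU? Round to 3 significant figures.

11.2 × 3.89 = 43.57
0.901/0.812 = 1.11
R_total = 43.57 + 1.11 = 44.68 ft²·°F·h/BTU

44.7 ft²·°F·h/BTU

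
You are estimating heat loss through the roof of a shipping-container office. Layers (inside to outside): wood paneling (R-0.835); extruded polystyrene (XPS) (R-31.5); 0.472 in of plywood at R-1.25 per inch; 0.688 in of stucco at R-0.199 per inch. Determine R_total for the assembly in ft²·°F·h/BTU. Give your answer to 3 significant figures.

33.1 ft²·°F·h/BTU

0.472 × 1.25 = 0.59
0.688 × 0.199 = 0.1369
R_total = 0.835 + 31.5 + 0.59 + 0.1369 = 33.06 ft²·°F·h/BTU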